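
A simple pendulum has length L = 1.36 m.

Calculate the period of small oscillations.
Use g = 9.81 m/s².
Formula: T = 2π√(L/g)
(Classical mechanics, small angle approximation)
T = 2π√(L/g) = 2π√(1.36/9.81) = 2.339 s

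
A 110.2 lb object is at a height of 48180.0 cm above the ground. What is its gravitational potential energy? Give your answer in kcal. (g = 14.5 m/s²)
PE = mgh = 49.99 kg × 14.5 m/s² × 481.8 m = 3.492e+05 J = 83.46 kcal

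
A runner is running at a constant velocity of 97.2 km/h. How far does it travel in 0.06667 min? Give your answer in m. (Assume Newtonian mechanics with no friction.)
d = vt (with unit conversion) = 108.0 m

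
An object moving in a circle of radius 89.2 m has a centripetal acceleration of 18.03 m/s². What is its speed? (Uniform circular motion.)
v = √(a_c × r) = √(18.03 × 89.2) = 40.1 m/s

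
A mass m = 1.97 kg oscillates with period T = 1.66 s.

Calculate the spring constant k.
T = 2π√(m/k) → k = m(2π/T)² = 1.97×(2π/1.66)² = 28.22 N/m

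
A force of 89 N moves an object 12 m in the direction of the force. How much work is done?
W = Fd = 89×12 = 1068.0 J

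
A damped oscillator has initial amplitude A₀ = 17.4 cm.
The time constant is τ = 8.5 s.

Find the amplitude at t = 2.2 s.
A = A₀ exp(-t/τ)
A = A₀ exp(−t/τ) = 17.4×exp(−2.2/8.5) = 13.43 cm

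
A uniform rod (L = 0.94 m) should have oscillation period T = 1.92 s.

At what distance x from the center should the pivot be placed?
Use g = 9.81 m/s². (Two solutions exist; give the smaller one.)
T = 2π√((L²/12 + x²)/(gx)). Let c = T²g/(4π²) = 0.916.
x² − cx + L²/12 = 0 → x = (c − √(c² − L²/3))/2 = 0.08904 m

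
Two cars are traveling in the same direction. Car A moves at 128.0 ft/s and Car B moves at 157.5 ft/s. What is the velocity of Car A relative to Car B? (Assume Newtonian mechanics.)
v_rel = v_A - v_B = 128.0 - 157.5 = -29.5 ft/s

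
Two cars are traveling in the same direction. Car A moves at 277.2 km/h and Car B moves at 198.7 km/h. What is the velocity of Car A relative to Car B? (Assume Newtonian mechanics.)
v_rel = v_A - v_B = 277.2 - 198.7 = 78.5 km/h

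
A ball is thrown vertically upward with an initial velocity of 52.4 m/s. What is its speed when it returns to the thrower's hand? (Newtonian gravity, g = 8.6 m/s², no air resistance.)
By conservation of energy, the ball returns at the same speed = 52.4 m/s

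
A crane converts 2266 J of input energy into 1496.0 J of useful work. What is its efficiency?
η = W_out/W_in = 1496.0/2266 = 0.6602 = 66.02%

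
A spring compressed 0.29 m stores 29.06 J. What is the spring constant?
PE = ½kx² → k = 2PE/x² = 2×29.06/0.29² = 691.1 N/m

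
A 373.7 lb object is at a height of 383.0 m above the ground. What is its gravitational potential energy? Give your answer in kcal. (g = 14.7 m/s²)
PE = mgh = 169.5 kg × 14.7 m/s² × 383 m = 9.543e+05 J = 228.1 kcal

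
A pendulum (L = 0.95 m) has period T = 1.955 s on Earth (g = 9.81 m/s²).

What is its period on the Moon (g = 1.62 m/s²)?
T = 2π√(L/g), so T_moon/T_earth = √(g_earth/g_moon)
T_moon = 2π√(0.95/1.62) = 4.812 s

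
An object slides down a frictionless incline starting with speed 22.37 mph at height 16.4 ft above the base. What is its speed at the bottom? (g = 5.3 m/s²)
½mv₀² + mgh = ½mv² → v = √(v₀² + 2gh) = √(10² + 2×5.3×4.999) = 12.37 m/s = 27.67 mph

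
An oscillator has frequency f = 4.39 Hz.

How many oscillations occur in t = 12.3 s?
n = f×t = 4.39×12.3 = 54 oscillations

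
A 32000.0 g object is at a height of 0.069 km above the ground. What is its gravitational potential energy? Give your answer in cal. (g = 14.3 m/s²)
PE = mgh = 32 kg × 14.3 m/s² × 69 m = 3.157e+04 J = 7546.0 cal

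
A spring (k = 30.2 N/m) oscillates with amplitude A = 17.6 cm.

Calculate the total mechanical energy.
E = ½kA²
E = ½kA² = ½×30.2×(0.176)² = 0.4677 J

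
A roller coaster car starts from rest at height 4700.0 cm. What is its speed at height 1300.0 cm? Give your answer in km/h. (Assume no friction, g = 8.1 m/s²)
mgh₁ = ½mv₂² + mgh₂ → v₂ = √(2g(h₁−h₂)) = √(2×8.1×(47−13)) = 23.47 m/s = 84.49 km/h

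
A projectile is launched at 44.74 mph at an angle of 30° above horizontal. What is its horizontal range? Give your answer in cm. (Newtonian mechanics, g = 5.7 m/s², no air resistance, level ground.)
R = v₀² sin(2θ) / g (with unit conversion) = 6078.0 cm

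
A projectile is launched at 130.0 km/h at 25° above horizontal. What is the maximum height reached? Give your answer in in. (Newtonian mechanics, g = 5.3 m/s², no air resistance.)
H = v₀²sin²(θ)/(2g) (with unit conversion) = 865.0 in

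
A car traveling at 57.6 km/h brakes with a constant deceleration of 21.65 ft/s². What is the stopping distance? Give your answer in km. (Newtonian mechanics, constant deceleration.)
d = v₀² / (2a) (with unit conversion) = 0.0194 km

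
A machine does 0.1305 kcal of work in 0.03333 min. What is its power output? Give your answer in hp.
P = W/t = 546 J / 2 s = 273 W = 0.3661 hp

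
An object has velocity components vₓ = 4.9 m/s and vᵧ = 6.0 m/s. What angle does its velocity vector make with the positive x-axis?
θ = arctan(vᵧ/vₓ) = arctan(6.0/4.9) = 50.76°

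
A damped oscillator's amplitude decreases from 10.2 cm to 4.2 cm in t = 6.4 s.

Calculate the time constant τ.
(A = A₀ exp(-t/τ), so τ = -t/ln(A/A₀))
A/A₀ = 4.2/10.2 = 0.4118; ln(A/A₀) = -0.8873
τ = −t/ln(A/A₀) = −6.4/-0.8873 = 7.213 s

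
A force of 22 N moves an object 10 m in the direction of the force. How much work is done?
W = Fd = 22×10 = 220.0 J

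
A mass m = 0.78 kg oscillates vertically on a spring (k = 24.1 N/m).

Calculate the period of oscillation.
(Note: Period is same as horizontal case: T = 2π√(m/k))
T = 2π√(m/k) = 2π√(0.78/24.1) = 1.13 s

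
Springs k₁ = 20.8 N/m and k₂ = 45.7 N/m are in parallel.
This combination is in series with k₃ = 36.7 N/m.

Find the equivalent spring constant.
k₁₂ = k₁ + k₂ = 66.5 N/m (parallel)
1/k_eq = 1/k₁₂ + 1/k₃ → k_eq = 23.65 N/m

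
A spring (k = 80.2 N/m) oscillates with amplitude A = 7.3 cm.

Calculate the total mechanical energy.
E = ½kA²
E = ½kA² = ½×80.2×(0.073)² = 0.2137 J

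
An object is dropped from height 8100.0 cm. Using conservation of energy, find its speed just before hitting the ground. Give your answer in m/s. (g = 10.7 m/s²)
mgh = ½mv² → v = √(2gh) = √(2×10.7×81) = 41.63 m/s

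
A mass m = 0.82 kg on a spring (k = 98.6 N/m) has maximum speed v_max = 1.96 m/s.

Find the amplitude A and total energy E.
½mv²_max = ½kA² → A = v_max√(m/k) = 1.96×√(0.82/98.6) = 0.1787 m = 17.87 cm
E = ½mv²_max = ½×0.82×1.96² = 1.575 J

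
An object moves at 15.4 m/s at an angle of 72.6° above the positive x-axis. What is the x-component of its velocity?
vₓ = v cos(θ) = 15.4 × cos(72.6°) = 4.61 m/s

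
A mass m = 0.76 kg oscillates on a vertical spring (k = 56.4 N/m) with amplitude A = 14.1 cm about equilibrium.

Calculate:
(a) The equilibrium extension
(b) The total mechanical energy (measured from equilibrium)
x_eq = mg/k = 0.76×9.81/56.4 = 0.1322 m = 13.22 cm
E = ½kA² = ½×56.4×(0.141)² = 0.5606 J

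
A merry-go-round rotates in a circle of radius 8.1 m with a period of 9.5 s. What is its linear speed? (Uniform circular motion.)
v = 2πr/T = 2π×8.1/9.5 = 5.36 m/s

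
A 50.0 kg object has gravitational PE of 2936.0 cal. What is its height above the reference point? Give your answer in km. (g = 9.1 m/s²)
PE = mgh → h = PE/(mg) = 1.228e+04 J / (50 kg × 9.1 m/s²) = 27 m = 0.027 km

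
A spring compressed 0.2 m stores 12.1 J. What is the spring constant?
PE = ½kx² → k = 2PE/x² = 2×12.1/0.2² = 605.0 N/m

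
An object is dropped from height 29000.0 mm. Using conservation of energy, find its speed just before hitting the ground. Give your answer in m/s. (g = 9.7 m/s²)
mgh = ½mv² → v = √(2gh) = √(2×9.7×29) = 23.72 m/s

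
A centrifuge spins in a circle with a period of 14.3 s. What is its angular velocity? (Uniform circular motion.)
ω = 2π/T = 2π/14.3 = 0.4394 rad/s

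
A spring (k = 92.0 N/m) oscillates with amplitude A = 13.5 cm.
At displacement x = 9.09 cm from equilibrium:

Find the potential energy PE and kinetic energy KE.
E_total = ½kA² = ½×92.0×(0.135)² = 0.8384 J
PE = ½kx² = ½×92.0×(0.0909)² = 0.3801 J
KE = E_total − PE = 0.4583 J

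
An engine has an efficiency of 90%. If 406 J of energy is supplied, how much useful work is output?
W_out = η × W_in = 0.9 × 406 = 365.4 J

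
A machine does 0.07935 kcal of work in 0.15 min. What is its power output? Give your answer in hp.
P = W/t = 332 J / 9 s = 36.89 W = 0.04947 hp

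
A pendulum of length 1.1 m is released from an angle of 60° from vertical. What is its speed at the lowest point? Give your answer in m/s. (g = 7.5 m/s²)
h = L(1 − cosθ) = 1.1×(1 − cos60°) = 0.55 m
v = √(2gh) = √(2×7.5×0.55) = 2.872 m/s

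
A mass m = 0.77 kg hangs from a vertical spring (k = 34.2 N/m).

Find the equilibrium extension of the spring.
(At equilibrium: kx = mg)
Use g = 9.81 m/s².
x_eq = mg/k = 0.77×9.81/34.2 = 0.2209 m = 22.09 cm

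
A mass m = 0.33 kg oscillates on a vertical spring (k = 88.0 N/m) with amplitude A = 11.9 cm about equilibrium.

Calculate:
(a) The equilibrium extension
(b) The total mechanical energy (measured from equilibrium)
x_eq = mg/k = 0.33×9.81/88.0 = 0.03679 m = 3.679 cm
E = ½kA² = ½×88.0×(0.119)² = 0.6231 J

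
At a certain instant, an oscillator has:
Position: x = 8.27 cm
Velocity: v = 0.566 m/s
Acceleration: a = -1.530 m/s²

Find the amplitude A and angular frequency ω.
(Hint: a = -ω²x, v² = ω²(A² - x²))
a = −ω²x → ω = √(|a|/x) = √(1.53/0.0827) = 4.301 rad/s
v² = ω²(A² − x²) → A = √(x² + v²/ω²) = √(0.0827² + 0.566²/4.301²) = 0.1554 m = 15.54 cm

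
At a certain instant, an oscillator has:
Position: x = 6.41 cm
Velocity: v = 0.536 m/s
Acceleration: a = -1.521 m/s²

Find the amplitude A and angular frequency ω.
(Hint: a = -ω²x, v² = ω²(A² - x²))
a = −ω²x → ω = √(|a|/x) = √(1.521/0.0641) = 4.871 rad/s
v² = ω²(A² − x²) → A = √(x² + v²/ω²) = √(0.0641² + 0.536²/4.871²) = 0.1273 m = 12.73 cm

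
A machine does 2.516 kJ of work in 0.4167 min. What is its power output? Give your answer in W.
P = W/t = 2516 J / 25 s = 100.6 W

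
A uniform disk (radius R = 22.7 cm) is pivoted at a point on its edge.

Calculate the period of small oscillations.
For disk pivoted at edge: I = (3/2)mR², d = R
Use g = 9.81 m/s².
I/m = (3/2)R² = 0.07729 m²; d = R = 0.227 m
T = 2π√((3/2)R²/(gR)) = 2π√(3R/(2g)) = 1.171 s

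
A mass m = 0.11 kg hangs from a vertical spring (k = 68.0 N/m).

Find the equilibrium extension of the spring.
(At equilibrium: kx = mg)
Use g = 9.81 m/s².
x_eq = mg/k = 0.11×9.81/68.0 = 0.01587 m = 1.587 cm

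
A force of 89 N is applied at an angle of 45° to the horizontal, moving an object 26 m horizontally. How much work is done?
W = Fd cosθ = 89×26×cos(45°) = 1636.2 J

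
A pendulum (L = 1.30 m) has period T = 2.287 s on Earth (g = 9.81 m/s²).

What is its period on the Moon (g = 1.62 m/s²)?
T = 2π√(L/g), so T_moon/T_earth = √(g_earth/g_moon)
T_moon = 2π√(1.3/1.62) = 5.629 s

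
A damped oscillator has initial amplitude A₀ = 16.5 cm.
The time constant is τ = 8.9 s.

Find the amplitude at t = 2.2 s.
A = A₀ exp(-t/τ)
A = A₀ exp(−t/τ) = 16.5×exp(−2.2/8.9) = 12.89 cm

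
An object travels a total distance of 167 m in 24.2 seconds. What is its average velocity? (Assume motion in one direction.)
v_avg = Δd / Δt = 167 / 24.2 = 6.9 m/s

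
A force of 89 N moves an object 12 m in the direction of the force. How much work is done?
W = Fd = 89×12 = 1068.0 J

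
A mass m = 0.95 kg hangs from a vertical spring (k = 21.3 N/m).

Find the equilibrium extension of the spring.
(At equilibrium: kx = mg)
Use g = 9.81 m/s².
x_eq = mg/k = 0.95×9.81/21.3 = 0.4375 m = 43.75 cm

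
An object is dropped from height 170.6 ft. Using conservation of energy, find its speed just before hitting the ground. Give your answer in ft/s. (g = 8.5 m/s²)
mgh = ½mv² → v = √(2gh) = √(2×8.5×52) = 29.73 m/s = 97.55 ft/s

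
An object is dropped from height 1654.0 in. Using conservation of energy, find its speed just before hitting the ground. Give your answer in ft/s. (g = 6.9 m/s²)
mgh = ½mv² → v = √(2gh) = √(2×6.9×42.01) = 24.08 m/s = 79.0 ft/s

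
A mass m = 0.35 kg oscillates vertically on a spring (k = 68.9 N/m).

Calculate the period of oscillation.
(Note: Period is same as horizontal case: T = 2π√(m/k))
T = 2π√(m/k) = 2π√(0.35/68.9) = 0.4478 s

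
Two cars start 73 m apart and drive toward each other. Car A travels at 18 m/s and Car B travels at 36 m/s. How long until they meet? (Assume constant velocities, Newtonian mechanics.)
Combined speed: v_combined = 18 + 36 = 54 m/s
Time to meet: t = d/54 = 73/54 = 1.35 s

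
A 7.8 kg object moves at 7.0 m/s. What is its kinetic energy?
KE = ½mv² = ½×7.8×7.0² = 191.1 J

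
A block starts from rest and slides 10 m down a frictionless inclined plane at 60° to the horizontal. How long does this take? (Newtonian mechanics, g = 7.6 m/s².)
a = g sin(θ) = 7.6 × sin(60°) = 6.58 m/s²
t = √(2d/a) = √(2 × 10 / 6.58) = 1.74 s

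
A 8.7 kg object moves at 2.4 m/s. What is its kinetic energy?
KE = ½mv² = ½×8.7×2.4² = 25.056 J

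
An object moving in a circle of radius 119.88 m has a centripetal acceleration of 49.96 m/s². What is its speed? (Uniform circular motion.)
v = √(a_c × r) = √(49.96 × 119.88) = 77.39 m/s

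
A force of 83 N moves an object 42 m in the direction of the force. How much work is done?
W = Fd = 83×42 = 3486.0 J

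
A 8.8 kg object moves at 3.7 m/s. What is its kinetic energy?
KE = ½mv² = ½×8.8×3.7² = 60.236 J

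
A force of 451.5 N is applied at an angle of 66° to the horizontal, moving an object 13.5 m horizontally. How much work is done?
W = Fd cosθ = 451.5×13.5×cos(66°) = 2479.2 J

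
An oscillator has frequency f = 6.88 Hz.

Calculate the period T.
T = 1/f = 1/6.88 = 0.1453 s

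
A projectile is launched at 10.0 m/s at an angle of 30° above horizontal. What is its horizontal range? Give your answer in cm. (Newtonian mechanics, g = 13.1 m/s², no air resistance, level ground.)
R = v₀² sin(2θ) / g (with unit conversion) = 661.1 cm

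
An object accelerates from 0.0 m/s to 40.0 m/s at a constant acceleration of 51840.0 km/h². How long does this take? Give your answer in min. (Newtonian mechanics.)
t = (v - v₀)/a (with unit conversion) = 0.1667 min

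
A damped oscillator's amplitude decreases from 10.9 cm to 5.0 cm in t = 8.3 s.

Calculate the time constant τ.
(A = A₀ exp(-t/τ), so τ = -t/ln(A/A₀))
A/A₀ = 5.0/10.9 = 0.4587; ln(A/A₀) = -0.7793
τ = −t/ln(A/A₀) = −8.3/-0.7793 = 10.65 s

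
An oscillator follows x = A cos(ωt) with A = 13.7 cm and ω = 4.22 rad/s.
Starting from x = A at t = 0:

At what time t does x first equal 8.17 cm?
cos(ωt) = x/A = 8.17/13.7 = 0.5964
ωt = arccos(0.5964) = 0.9318 rad
t = 0.9318/4.22 = 0.2208 s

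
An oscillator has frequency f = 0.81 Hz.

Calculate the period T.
T = 1/f = 1/0.81 = 1.235 s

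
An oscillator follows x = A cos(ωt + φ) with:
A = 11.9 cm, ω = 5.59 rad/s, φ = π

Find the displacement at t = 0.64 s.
x = A cos(ωt + φ) = 11.9×cos(5.59×0.64 + π) = 10.79 cm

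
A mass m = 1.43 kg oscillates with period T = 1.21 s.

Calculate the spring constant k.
T = 2π√(m/k) → k = m(2π/T)² = 1.43×(2π/1.21)² = 38.56 N/m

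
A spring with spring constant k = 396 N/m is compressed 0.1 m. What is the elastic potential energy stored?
PE = ½kx² = ½×396×0.1² = 1.98 J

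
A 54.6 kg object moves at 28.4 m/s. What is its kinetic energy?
KE = ½mv² = ½×54.6×28.4² = 22019.09 J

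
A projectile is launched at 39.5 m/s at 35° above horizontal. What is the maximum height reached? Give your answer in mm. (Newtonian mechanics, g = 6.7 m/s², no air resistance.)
H = v₀²sin²(θ)/(2g) (with unit conversion) = 38310.0 mm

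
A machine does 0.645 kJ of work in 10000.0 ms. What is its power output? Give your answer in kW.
P = W/t = 645 J / 10 s = 64.5 W = 0.0645 kW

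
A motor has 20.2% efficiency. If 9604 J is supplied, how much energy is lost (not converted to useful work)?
W_out = η × W_in = 0.202×9604 = 1940.0 J
W_lost = W_in − W_out = 9604 − 1940.0 = 7664.0 J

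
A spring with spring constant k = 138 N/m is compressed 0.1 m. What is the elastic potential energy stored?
PE = ½kx² = ½×138×0.1² = 0.69 J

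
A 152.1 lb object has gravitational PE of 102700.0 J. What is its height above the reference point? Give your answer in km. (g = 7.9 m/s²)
PE = mgh → h = PE/(mg) = 1.027e+05 J / (68.99 kg × 7.9 m/s²) = 188.4 m = 0.1884 km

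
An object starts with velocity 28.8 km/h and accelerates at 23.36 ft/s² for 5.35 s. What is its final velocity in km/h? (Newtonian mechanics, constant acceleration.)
v = v₀ + at (with unit conversion) = 165.9 km/h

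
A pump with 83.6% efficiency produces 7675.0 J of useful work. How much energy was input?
W_in = W_out/η = 7675.0/0.836 = 9180.6 J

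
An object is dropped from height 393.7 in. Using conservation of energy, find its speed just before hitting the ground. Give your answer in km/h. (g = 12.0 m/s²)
mgh = ½mv² → v = √(2gh) = √(2×12.0×10) = 15.49 m/s = 55.77 km/h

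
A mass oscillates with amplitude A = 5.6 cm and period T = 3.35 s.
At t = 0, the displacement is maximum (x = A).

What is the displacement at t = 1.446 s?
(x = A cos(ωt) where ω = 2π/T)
ω = 2π/T = 2π/3.35 = 1.876 rad/s
x = A cos(ωt) = 5.6×cos(1.876×1.446) = -5.091 cm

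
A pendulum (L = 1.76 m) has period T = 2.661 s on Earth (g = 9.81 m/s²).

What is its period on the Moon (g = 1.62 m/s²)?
T = 2π√(L/g), so T_moon/T_earth = √(g_earth/g_moon)
T_moon = 2π√(1.76/1.62) = 6.549 s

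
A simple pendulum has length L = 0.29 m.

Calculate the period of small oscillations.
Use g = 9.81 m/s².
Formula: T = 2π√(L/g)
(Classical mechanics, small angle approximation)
T = 2π√(L/g) = 2π√(0.29/9.81) = 1.08 s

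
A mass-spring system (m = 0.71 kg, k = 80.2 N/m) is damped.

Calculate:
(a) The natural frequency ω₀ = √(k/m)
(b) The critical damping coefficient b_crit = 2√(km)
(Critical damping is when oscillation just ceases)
ω₀ = √(k/m) = √(80.2/0.71) = 10.63 rad/s
b_crit = 2√(km) = 2√(80.2×0.71) = 15.09 kg/s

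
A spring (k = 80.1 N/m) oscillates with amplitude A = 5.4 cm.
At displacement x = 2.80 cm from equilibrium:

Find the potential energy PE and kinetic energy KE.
E_total = ½kA² = ½×80.1×(0.054)² = 0.1168 J
PE = ½kx² = ½×80.1×(0.028)² = 0.0314 J
KE = E_total − PE = 0.08539 J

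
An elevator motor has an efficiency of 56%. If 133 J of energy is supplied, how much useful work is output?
W_out = η × W_in = 0.56 × 133 = 74.48 J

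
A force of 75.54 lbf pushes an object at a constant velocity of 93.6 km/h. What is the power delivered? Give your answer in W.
P = Fv = 336 N × 26 m/s = 8736 W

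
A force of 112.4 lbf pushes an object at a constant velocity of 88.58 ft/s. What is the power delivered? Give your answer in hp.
P = Fv = 500 N × 27 m/s = 1.35e+04 W = 18.1 hp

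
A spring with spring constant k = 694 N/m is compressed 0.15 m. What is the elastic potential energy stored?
PE = ½kx² = ½×694×0.15² = 7.807 J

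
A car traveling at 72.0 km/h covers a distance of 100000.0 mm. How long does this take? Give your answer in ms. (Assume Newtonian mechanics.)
t = d/v (with unit conversion) = 5000.0 ms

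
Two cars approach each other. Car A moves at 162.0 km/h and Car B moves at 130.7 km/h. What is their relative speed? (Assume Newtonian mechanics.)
v_rel = v_A + v_B = 162.0 + 130.7 = 292.7 km/h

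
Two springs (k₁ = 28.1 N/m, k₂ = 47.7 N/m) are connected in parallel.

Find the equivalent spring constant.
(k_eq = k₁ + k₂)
k_eq = k₁ + k₂ = 28.1 + 47.7 = 75.8 N/m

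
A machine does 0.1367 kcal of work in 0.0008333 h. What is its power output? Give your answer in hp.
P = W/t = 572 J / 3 s = 190.7 W = 0.2557 hp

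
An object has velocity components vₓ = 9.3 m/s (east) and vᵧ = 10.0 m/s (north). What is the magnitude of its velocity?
|v| = √(vₓ² + vᵧ²) = √(9.3² + 10.0²) = √(186.49) = 13.66 m/s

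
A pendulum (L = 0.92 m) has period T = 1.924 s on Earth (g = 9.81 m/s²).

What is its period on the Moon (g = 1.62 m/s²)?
T = 2π√(L/g), so T_moon/T_earth = √(g_earth/g_moon)
T_moon = 2π√(0.92/1.62) = 4.735 s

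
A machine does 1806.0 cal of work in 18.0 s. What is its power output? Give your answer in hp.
P = W/t = 7556 J / 18 s = 419.8 W = 0.563 hp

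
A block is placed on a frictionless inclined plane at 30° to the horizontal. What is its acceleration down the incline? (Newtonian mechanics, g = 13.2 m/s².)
a = g sin(θ) = 13.2 × sin(30°) = 13.2 × 0.5 = 6.6 m/s²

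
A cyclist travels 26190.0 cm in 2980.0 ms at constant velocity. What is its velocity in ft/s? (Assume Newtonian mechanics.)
v = d/t (with unit conversion) = 288.3 ft/s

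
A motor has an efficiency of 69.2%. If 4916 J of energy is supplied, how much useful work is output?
W_out = η × W_in = 0.692 × 4916 = 3401.9 J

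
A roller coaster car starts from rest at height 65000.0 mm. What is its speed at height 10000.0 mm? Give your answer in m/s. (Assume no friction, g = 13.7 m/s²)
mgh₁ = ½mv₂² + mgh₂ → v₂ = √(2g(h₁−h₂)) = √(2×13.7×(65−10)) = 38.82 m/s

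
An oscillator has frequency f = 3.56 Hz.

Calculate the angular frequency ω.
ω = 2πf = 2π×3.56 = 22.37 rad/s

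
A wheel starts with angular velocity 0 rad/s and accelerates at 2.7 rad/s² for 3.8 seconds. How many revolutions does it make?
θ = ω₀t + ½αt² = 0×3.8 + ½×2.7×3.8² = 19.49 rad
Revolutions = θ/(2π) = 19.49/(2π) = 3.1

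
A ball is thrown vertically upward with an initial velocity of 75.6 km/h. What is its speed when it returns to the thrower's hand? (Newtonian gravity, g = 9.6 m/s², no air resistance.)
By conservation of energy, the ball returns at the same speed = 75.6 km/h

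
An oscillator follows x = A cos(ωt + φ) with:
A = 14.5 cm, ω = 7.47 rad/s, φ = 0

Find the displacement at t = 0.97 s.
x = A cos(ωt + φ) = 14.5×cos(7.47×0.97 + 0) = 8.284 cm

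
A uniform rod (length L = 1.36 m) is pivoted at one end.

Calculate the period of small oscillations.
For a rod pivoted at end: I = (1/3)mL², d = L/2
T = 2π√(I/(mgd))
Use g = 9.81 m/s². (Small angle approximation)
I/m = (1/3)L² = 0.6165 m²; d = L/2 = 0.68 m
T = 2π√(I/(mgd)) = 2π√(0.6165/(9.81×0.68)) = 1.91 s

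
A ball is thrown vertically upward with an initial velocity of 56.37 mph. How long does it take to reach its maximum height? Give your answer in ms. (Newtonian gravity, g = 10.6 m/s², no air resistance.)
t_up = v₀/g (with unit conversion) = 2377.0 ms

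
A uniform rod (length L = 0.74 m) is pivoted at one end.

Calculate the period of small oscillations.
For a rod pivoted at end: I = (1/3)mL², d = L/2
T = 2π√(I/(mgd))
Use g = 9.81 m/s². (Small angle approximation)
I/m = (1/3)L² = 0.1825 m²; d = L/2 = 0.37 m
T = 2π√(I/(mgd)) = 2π√(0.1825/(9.81×0.37)) = 1.409 s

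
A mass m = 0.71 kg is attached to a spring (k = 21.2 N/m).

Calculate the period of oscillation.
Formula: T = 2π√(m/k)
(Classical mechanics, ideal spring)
T = 2π√(m/k) = 2π√(0.71/21.2) = 1.15 s; f = 1/T = 0.8697 Hz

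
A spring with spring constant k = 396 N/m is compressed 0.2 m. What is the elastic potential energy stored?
PE = ½kx² = ½×396×0.2² = 7.92 J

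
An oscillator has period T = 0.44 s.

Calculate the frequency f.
f = 1/T = 1/0.44 = 2.273 Hz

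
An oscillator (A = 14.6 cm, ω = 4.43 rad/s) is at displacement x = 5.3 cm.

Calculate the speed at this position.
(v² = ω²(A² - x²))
v = ω√(A² − x²) = 4.43×√(0.146² − 0.053²) = 0.6027 m/s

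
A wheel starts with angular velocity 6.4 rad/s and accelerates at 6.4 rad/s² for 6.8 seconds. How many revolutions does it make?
θ = ω₀t + ½αt² = 6.4×6.8 + ½×6.4×6.8² = 191.49 rad
Revolutions = θ/(2π) = 191.49/(2π) = 30.48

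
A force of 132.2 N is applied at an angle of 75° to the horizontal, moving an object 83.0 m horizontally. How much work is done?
W = Fd cosθ = 132.2×83.0×cos(75°) = 2839.9 J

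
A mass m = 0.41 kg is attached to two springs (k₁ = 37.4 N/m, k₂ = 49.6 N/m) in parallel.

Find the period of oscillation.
k_eq = k₁+k₂ = 87 N/m
T = 2π√(m/k_eq) = 2π√(0.41/87) = 0.4313 s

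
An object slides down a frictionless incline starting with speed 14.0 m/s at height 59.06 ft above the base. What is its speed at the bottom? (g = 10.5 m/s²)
½mv₀² + mgh = ½mv² → v = √(v₀² + 2gh) = √(14² + 2×10.5×18) = 23.96 m/s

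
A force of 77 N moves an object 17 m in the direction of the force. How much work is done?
W = Fd = 77×17 = 1309.0 J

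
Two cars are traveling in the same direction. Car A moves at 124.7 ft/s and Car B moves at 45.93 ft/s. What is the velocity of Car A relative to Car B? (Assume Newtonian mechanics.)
v_rel = v_A - v_B = 124.7 - 45.93 = 78.77 ft/s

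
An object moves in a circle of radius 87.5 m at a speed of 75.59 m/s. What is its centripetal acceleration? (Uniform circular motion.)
a_c = v²/r = 75.59²/87.5 = 5713.85/87.5 = 65.3 m/s²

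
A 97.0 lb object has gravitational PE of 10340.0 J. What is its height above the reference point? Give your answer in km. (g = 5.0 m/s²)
PE = mgh → h = PE/(mg) = 1.034e+04 J / (44 kg × 5.0 m/s²) = 47 m = 0.047 km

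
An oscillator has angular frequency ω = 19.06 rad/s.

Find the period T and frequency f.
T = 2π/ω = 2π/19.06 = 0.3297 s; f = ω/2π = 3.033 Hz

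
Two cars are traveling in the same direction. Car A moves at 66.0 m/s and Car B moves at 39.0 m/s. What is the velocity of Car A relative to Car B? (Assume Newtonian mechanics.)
v_rel = v_A - v_B = 66.0 - 39.0 = 27.0 m/s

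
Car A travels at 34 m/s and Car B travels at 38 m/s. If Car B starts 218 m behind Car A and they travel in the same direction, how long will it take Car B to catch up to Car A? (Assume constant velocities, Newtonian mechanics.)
Relative speed: v_rel = 38 - 34 = 4 m/s
Time to catch: t = d₀/v_rel = 218/4 = 54.5 s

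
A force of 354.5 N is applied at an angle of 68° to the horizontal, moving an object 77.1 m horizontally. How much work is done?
W = Fd cosθ = 354.5×77.1×cos(68°) = 10239.0 J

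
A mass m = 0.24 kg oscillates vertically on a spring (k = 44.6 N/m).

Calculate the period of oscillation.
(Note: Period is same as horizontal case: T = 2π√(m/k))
T = 2π√(m/k) = 2π√(0.24/44.6) = 0.4609 s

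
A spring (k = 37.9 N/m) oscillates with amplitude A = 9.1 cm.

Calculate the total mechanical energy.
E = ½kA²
E = ½kA² = ½×37.9×(0.091)² = 0.1569 J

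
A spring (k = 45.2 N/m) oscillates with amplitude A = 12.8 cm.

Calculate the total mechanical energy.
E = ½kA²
E = ½kA² = ½×45.2×(0.128)² = 0.3703 J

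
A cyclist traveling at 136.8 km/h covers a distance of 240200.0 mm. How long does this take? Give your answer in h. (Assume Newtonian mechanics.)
t = d/v (with unit conversion) = 0.001756 h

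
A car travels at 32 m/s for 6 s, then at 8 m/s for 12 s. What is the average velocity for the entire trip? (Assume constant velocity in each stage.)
d₁ = v₁t₁ = 32 × 6 = 192 m
d₂ = v₂t₂ = 8 × 12 = 96 m
d_total = 288 m, t_total = 18 s
v_avg = d_total/t_total = 288/18 = 16.0 m/s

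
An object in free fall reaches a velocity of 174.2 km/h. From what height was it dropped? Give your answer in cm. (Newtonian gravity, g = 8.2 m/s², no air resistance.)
h = v²/(2g) (with unit conversion) = 14280.0 cm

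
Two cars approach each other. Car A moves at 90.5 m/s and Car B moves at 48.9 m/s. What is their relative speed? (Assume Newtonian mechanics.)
v_rel = v_A + v_B = 90.5 + 48.9 = 139.4 m/s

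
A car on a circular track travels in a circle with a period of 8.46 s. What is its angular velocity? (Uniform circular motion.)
ω = 2π/T = 2π/8.46 = 0.7427 rad/s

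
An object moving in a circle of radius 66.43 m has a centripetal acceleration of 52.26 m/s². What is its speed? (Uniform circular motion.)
v = √(a_c × r) = √(52.26 × 66.43) = 58.92 m/s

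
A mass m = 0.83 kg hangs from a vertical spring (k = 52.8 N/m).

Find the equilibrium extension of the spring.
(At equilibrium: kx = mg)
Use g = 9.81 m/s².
x_eq = mg/k = 0.83×9.81/52.8 = 0.1542 m = 15.42 cm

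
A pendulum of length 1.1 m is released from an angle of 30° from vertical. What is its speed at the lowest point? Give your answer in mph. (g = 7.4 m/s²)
h = L(1 − cosθ) = 1.1×(1 − cos30°) = 0.1474 m
v = √(2gh) = √(2×7.4×0.1474) = 1.477 m/s = 3.304 mph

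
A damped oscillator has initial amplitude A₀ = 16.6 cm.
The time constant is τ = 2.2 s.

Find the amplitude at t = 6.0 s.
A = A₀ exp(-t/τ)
A = A₀ exp(−t/τ) = 16.6×exp(−6.0/2.2) = 1.086 cm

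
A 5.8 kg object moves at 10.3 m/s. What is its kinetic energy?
KE = ½mv² = ½×5.8×10.3² = 307.661 J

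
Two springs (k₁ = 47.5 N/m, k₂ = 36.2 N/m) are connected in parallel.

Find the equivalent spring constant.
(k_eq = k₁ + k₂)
k_eq = k₁ + k₂ = 47.5 + 36.2 = 83.7 N/m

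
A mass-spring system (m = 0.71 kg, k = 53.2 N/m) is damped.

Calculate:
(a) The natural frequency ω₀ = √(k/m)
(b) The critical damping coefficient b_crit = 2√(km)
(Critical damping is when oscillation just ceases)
ω₀ = √(k/m) = √(53.2/0.71) = 8.656 rad/s
b_crit = 2√(km) = 2√(53.2×0.71) = 12.29 kg/s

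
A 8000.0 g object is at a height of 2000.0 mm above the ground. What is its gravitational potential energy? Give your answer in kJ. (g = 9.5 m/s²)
PE = mgh = 8 kg × 9.5 m/s² × 2 m = 152 J = 0.152 kJ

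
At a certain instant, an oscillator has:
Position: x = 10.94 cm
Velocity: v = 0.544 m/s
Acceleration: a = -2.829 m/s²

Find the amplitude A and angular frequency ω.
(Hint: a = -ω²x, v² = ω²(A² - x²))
a = −ω²x → ω = √(|a|/x) = √(2.829/0.1094) = 5.085 rad/s
v² = ω²(A² − x²) → A = √(x² + v²/ω²) = √(0.1094² + 0.544²/5.085²) = 0.153 m = 15.3 cm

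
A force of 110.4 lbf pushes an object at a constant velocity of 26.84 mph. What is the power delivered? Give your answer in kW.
P = Fv = 491.1 N × 12 m/s = 5892 W = 5.892 kW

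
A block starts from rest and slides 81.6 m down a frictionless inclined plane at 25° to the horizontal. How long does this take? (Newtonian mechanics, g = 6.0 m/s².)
a = g sin(θ) = 6.0 × sin(25°) = 2.54 m/s²
t = √(2d/a) = √(2 × 81.6 / 2.54) = 8.02 s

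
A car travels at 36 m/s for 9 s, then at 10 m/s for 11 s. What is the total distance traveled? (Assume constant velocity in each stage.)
d₁ = v₁t₁ = 36 × 9 = 324 m
d₂ = v₂t₂ = 10 × 11 = 110 m
d_total = 324 + 110 = 434 m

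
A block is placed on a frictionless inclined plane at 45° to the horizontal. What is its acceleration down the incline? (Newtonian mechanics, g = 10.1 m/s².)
a = g sin(θ) = 10.1 × sin(45°) = 10.1 × 0.7071 = 7.14 m/s²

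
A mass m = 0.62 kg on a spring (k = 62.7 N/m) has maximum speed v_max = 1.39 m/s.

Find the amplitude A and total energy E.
½mv²_max = ½kA² → A = v_max√(m/k) = 1.39×√(0.62/62.7) = 0.1382 m = 13.82 cm
E = ½mv²_max = ½×0.62×1.39² = 0.599 J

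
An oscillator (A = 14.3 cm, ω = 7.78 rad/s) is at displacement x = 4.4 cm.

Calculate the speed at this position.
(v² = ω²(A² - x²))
v = ω√(A² − x²) = 7.78×√(0.143² − 0.044²) = 1.059 m/s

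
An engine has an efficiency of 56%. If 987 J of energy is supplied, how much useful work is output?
W_out = η × W_in = 0.56 × 987 = 552.72 J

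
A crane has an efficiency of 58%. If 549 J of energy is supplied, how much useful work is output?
W_out = η × W_in = 0.58 × 549 = 318.42 J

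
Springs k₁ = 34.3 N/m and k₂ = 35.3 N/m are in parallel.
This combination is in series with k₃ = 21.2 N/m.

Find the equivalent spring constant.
k₁₂ = k₁ + k₂ = 69.6 N/m (parallel)
1/k_eq = 1/k₁₂ + 1/k₃ → k_eq = 16.25 N/m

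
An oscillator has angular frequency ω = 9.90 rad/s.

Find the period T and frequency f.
T = 2π/ω = 2π/9.9 = 0.6347 s; f = ω/2π = 1.576 Hz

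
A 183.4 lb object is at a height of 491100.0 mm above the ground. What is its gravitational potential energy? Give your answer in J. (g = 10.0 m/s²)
PE = mgh = 83.19 kg × 10.0 m/s² × 491.1 m = 4.085e+05 J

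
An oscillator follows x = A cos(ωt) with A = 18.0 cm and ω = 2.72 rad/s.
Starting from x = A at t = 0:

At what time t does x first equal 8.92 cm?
cos(ωt) = x/A = 8.92/18.0 = 0.4956
ωt = arccos(0.4956) = 1.052 rad
t = 1.052/2.72 = 0.3869 s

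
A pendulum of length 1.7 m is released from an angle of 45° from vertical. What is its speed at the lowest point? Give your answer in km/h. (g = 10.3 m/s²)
h = L(1 − cosθ) = 1.7×(1 − cos45°) = 0.4979 m
v = √(2gh) = √(2×10.3×0.4979) = 3.203 m/s = 11.53 km/h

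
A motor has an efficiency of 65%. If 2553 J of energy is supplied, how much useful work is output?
W_out = η × W_in = 0.65 × 2553 = 1659.5 J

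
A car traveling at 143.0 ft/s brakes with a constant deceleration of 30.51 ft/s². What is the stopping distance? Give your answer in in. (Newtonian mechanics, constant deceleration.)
d = v₀² / (2a) (with unit conversion) = 4021.0 in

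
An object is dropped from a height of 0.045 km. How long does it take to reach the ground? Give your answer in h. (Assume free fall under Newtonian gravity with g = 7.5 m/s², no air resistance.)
t = √(2h/g) (with unit conversion) = 0.0009623 h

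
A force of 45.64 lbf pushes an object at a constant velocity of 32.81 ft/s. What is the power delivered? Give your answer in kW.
P = Fv = 203 N × 10 m/s = 2030 W = 2.03 kW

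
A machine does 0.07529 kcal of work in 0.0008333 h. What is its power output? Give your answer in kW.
P = W/t = 315 J / 3 s = 105 W = 0.105 kW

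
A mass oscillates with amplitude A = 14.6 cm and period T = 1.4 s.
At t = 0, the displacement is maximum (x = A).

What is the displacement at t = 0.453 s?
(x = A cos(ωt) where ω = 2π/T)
ω = 2π/T = 2π/1.4 = 4.488 rad/s
x = A cos(ωt) = 14.6×cos(4.488×0.453) = -6.511 cm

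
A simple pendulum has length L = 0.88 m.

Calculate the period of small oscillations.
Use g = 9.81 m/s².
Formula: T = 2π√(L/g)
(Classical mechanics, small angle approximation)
T = 2π√(L/g) = 2π√(0.88/9.81) = 1.882 s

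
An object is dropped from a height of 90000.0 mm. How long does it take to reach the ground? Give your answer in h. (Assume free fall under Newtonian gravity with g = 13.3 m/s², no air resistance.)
t = √(2h/g) (with unit conversion) = 0.001022 h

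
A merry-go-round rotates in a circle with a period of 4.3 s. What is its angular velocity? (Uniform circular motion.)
ω = 2π/T = 2π/4.3 = 1.4612 rad/s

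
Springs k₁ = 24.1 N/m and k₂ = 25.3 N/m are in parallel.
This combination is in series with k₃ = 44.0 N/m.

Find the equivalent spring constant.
k₁₂ = k₁ + k₂ = 49.4 N/m (parallel)
1/k_eq = 1/k₁₂ + 1/k₃ → k_eq = 23.27 N/m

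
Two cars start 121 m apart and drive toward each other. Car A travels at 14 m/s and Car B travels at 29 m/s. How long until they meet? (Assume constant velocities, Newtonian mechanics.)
Combined speed: v_combined = 14 + 29 = 43 m/s
Time to meet: t = d/43 = 121/43 = 2.81 s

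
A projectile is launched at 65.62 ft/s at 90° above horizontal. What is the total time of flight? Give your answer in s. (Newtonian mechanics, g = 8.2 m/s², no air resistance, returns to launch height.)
T = 2v₀sin(θ)/g (with unit conversion) = 4.878 s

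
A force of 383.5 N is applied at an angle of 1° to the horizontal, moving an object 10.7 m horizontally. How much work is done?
W = Fd cosθ = 383.5×10.7×cos(1°) = 4102.8 J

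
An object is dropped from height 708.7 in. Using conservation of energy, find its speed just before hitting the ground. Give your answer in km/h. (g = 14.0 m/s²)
mgh = ½mv² → v = √(2gh) = √(2×14.0×18) = 22.45 m/s = 80.82 km/h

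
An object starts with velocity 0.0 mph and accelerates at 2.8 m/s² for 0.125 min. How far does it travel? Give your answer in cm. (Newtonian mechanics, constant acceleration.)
d = v₀t + ½at² (with unit conversion) = 7875.0 cm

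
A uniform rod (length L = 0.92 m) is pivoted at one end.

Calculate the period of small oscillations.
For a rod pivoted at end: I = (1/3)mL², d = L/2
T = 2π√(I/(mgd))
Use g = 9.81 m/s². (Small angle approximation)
I/m = (1/3)L² = 0.2821 m²; d = L/2 = 0.46 m
T = 2π√(I/(mgd)) = 2π√(0.2821/(9.81×0.46)) = 1.571 s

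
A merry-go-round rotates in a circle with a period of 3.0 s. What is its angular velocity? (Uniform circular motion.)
ω = 2π/T = 2π/3.0 = 2.0944 rad/s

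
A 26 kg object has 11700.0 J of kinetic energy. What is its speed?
KE = ½mv² → v = √(2KE/m) = √(2×11700.0/26) = 30.0 m/s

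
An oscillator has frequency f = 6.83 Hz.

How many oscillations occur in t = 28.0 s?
n = f×t = 6.83×28.0 = 191.2 oscillations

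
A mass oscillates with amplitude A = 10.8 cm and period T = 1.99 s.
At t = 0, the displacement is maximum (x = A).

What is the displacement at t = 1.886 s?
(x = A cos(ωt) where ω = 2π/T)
ω = 2π/T = 2π/1.99 = 3.157 rad/s
x = A cos(ωt) = 10.8×cos(3.157×1.886) = 10.22 cm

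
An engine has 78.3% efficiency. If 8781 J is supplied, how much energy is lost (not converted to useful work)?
W_out = η × W_in = 0.783×8781 = 6875.5 J
W_lost = W_in − W_out = 8781 − 6875.5 = 1905.5 J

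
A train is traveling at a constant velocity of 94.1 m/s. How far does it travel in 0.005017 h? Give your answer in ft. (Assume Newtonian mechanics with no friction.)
d = vt (with unit conversion) = 5576.0 ft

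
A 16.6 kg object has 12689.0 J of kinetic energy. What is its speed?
KE = ½mv² → v = √(2KE/m) = √(2×12689.0/16.6) = 39.1 m/s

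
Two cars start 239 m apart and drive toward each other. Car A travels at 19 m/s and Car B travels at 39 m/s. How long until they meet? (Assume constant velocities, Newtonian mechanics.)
Combined speed: v_combined = 19 + 39 = 58 m/s
Time to meet: t = d/58 = 239/58 = 4.12 s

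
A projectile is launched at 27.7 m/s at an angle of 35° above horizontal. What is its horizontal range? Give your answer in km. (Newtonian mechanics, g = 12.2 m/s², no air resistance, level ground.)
R = v₀² sin(2θ) / g (with unit conversion) = 0.0591 km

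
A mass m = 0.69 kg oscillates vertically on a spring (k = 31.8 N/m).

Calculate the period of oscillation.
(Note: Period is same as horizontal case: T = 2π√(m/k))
T = 2π√(m/k) = 2π√(0.69/31.8) = 0.9255 s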